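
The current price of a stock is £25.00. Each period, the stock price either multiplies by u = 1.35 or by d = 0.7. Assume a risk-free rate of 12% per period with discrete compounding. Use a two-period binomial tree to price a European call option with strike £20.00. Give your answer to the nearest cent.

Risk-neutral probability p = (1 + 0.12 − 0.7)/(1.35 − 0.7) = 0.4200/0.6500 = 0.6462
Terminal stock prices: S_uu = 45.56, S_ud = 23.62, S_dd = 12.25
Terminal payoffs (S − K): max(25.56, 0) = 25.56, max(3.625, 0) = 3.625, max(-7.75, 0) = 0
Node u (S = 33.75): V_u = 1/1.12·[0.6462·25.5625 + 0.3538·3.6250] = 15.8929
Node d (S = 17.5): V_d = 1/1.12·[0.6462·3.6250 + 0.3538·0.0000] = 2.0913
Node 0 (S = 25): V_0 = 1/1.12·[0.6462·15.8929 + 0.3538·2.0913] = 9.8297

£9.83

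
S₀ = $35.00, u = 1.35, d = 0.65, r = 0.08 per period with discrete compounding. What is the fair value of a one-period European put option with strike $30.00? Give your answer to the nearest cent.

$2.59

Risk-neutral probability p = (1 + 0.08 − 0.65)/(1.35 − 0.65) = 0.4300/0.7000 = 0.6143
Terminal stock prices: S_u = 47.25, S_d = 22.75
Terminal payoffs (K − S): max(-17.25, 0) = 0, max(7.25, 0) = 7.25
Node 0 (S = 35): V_0 = 1/1.08·[0.6143·0.0000 + 0.3857·7.2500] = 2.5893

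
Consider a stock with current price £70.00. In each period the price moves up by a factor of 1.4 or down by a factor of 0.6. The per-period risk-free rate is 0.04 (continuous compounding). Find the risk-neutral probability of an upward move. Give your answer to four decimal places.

p = 0.5510

Risk-neutral probability p = (e^0.04 − 0.6)/(1.4 − 0.6) = 0.4408/0.8000 = 0.5510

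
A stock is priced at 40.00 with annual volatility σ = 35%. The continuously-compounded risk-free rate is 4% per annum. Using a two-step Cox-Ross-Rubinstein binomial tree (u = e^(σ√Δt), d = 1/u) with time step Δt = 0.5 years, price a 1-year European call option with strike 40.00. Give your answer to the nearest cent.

CRR parameters: u = e^(σ√Δt) = e^(0.35·√0.5) = 1.2808, d = 1/u = 0.7808
Per-period rate: rΔt = 0.04·0.5 = 0.02, so R = e^0.02 = 1.0202
Risk-neutral probability p = (e^0.02 − 0.7808)/(1.2808 − 0.7808) = 0.2394/0.5000 = 0.4788
Terminal stock prices: S_uu = 65.62, S_ud = 40, S_dd = 24.38
Terminal payoffs (S − K): max(25.62, 0) = 25.62, max(0, 0) = 0, max(-15.62, 0) = 0
Node u (S = 51.23): V_u = e^(−0.02)·[0.4788·25.6183 + 0.5212·0.0000] = 12.0242
Node d (S = 31.23): V_d = e^(−0.02)·[0.4788·0.0000 + 0.5212·0.0000] = 0.0000
Node 0 (S = 40): V_0 = e^(−0.02)·[0.4788·12.0242 + 0.5212·0.0000] = 5.6437

5.64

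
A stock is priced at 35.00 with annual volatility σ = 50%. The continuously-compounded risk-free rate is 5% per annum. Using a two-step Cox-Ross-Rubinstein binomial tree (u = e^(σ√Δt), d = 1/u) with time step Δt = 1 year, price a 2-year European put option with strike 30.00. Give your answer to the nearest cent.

CRR parameters: u = e^(σ√Δt) = e^(0.5·√1) = 1.6487, d = 1/u = 0.6065
Per-period rate: rΔt = 0.05·1 = 0.05, so R = e^0.05 = 1.0513
Risk-neutral probability p = (e^0.05 − 0.6065)/(1.6487 − 0.6065) = 0.4447/1.0422 = 0.4267
Terminal stock prices: S_uu = 95.14, S_ud = 35, S_dd = 12.88
Terminal payoffs (K − S): max(-65.14, 0) = 0, max(-5, 0) = 0, max(17.12, 0) = 17.12
Node u (S = 57.71): V_u = e^(−0.05)·[0.4267·0.0000 + 0.5733·0.0000] = 0.0000
Node d (S = 21.23): V_d = e^(−0.05)·[0.4267·0.0000 + 0.5733·17.1242] = 9.3379
Node 0 (S = 35): V_0 = e^(−0.05)·[0.4267·0.0000 + 0.5733·9.3379] = 5.0920

5.09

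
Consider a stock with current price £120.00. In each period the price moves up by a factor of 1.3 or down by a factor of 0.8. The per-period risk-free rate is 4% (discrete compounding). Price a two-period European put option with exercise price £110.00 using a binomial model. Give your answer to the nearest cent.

Risk-neutral probability p = (1 + 0.04 − 0.8)/(1.3 − 0.8) = 0.2400/0.5000 = 0.4800
Terminal stock prices: S_uu = 202.8, S_ud = 124.8, S_dd = 76.8
Terminal payoffs (K − S): max(-92.8, 0) = 0, max(-14.8, 0) = 0, max(33.2, 0) = 33.2
Node u (S = 156): V_u = 1/1.04·[0.4800·0.0000 + 0.5200·0.0000] = 0.0000
Node d (S = 96): V_d = 1/1.04·[0.4800·0.0000 + 0.5200·33.2000] = 16.6000
Node 0 (S = 120): V_0 = 1/1.04·[0.4800·0.0000 + 0.5200·16.6000] = 8.3000

£8.30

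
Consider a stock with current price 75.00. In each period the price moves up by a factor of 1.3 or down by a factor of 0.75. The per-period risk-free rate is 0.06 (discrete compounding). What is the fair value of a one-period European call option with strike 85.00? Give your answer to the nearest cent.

6.65

Risk-neutral probability p = (1 + 0.06 − 0.75)/(1.3 − 0.75) = 0.3100/0.5500 = 0.5636
Terminal stock prices: S_u = 97.5, S_d = 56.25
Terminal payoffs (S − K): max(12.5, 0) = 12.5, max(-28.75, 0) = 0
Node 0 (S = 75): V_0 = 1/1.06·[0.5636·12.5000 + 0.4364·0.0000] = 6.6467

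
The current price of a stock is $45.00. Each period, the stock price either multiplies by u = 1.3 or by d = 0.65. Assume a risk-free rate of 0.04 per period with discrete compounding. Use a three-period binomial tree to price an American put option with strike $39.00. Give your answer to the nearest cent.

$5.39

Risk-neutral probability p = (1 + 0.04 − 0.65)/(1.3 − 0.65) = 0.3900/0.6500 = 0.6000
Terminal stock prices: S_uuu = 98.87, S_uud = 49.43, S_udd = 24.72, S_ddd = 12.36
Terminal payoffs (K − S): max(-59.87, 0) = 0, max(-10.43, 0) = 0, max(14.28, 0) = 14.28, max(26.64, 0) = 26.64
Node uu (S = 76.05): continuation = 1/1.04·[0.6000·0.0000 + 0.4000·0.0000] = 0.0000; exercise value = 0.0000 ≤ continuation, so V_uu = 0.0000
Node ud (S = 38.02): continuation = 1/1.04·[0.6000·0.0000 + 0.4000·14.2837] = 5.4937; exercise value = 0.9750 ≤ continuation, so V_ud = 5.4937
Node dd (S = 19.01): continuation = 1/1.04·[0.6000·14.2837 + 0.4000·26.6419] = 18.4875; exercise value = 19.9875 > continuation, so V_dd = 19.9875 (exercise)
Node u (S = 58.5): continuation = 1/1.04·[0.6000·0.0000 + 0.4000·5.4937] = 2.1130; exercise value = 0.0000 ≤ continuation, so V_u = 2.1130
Node d (S = 29.25): continuation = 1/1.04·[0.6000·5.4937 + 0.4000·19.9875] = 10.8570; exercise value = 9.7500 ≤ continuation, so V_d = 10.8570
Node 0 (S = 45): continuation = 1/1.04·[0.6000·2.1130 + 0.4000·10.8570] = 5.3948; exercise value = 0.0000 ≤ continuation, so V_0 = 5.3948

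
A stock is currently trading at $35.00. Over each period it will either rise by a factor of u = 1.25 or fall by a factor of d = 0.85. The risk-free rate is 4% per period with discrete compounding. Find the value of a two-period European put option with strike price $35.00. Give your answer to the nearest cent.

$2.48

Risk-neutral probability p = (1 + 0.04 − 0.85)/(1.25 − 0.85) = 0.1900/0.4000 = 0.4750
Terminal stock prices: S_uu = 54.69, S_ud = 37.19, S_dd = 25.29
Terminal payoffs (K − S): max(-19.69, 0) = 0, max(-2.188, 0) = 0, max(9.713, 0) = 9.713
Node u (S = 43.75): V_u = 1/1.04·[0.4750·0.0000 + 0.5250·0.0000] = 0.0000
Node d (S = 29.75): V_d = 1/1.04·[0.4750·0.0000 + 0.5250·9.7125] = 4.9029
Node 0 (S = 35): V_0 = 1/1.04·[0.4750·0.0000 + 0.5250·4.9029] = 2.4750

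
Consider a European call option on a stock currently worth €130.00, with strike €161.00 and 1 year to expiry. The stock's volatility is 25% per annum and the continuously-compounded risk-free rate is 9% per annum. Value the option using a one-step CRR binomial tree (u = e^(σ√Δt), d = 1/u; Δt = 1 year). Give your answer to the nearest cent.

€3.38

CRR parameters: u = e^(σ√Δt) = e^(0.25·√1) = 1.2840, d = 1/u = 0.7788
Per-period rate: rΔt = 0.09·1 = 0.09, so R = e^0.09 = 1.0942
Risk-neutral probability p = (e^0.09 − 0.7788)/(1.2840 − 0.7788) = 0.3154/0.5052 = 0.6242
Terminal stock prices: S_u = 166.9, S_d = 101.2
Terminal payoffs (S − K): max(5.923, 0) = 5.923, max(-59.76, 0) = 0
Node 0 (S = 130): V_0 = e^(−0.09)·[0.6242·5.9233 + 0.3758·0.0000] = 3.3792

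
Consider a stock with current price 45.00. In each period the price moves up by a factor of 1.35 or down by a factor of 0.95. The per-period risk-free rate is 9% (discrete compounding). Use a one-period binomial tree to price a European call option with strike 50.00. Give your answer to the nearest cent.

3.45

Risk-neutral probability p = (1 + 0.09 − 0.95)/(1.35 − 0.95) = 0.1400/0.4000 = 0.3500
Terminal stock prices: S_u = 60.75, S_d = 42.75
Terminal payoffs (S − K): max(10.75, 0) = 10.75, max(-7.25, 0) = 0
Node 0 (S = 45): V_0 = 1/1.09·[0.3500·10.7500 + 0.6500·0.0000] = 3.4518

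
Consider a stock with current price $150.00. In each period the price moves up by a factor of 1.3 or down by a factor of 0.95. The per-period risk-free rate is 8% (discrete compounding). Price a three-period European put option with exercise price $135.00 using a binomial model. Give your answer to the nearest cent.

$1.26

Risk-neutral probability p = (1 + 0.08 − 0.95)/(1.3 − 0.95) = 0.1300/0.3500 = 0.3714
Terminal stock prices: S_uuu = 329.6, S_uud = 240.8, S_udd = 176, S_ddd = 128.6
Terminal payoffs (K − S): max(-194.6, 0) = 0, max(-105.8, 0) = 0, max(-40.99, 0) = 0, max(6.394, 0) = 6.394
Node uu (S = 253.5): V_uu = 1/1.08·[0.3714·0.0000 + 0.6286·0.0000] = 0.0000
Node ud (S = 185.2): V_ud = 1/1.08·[0.3714·0.0000 + 0.6286·0.0000] = 0.0000
Node dd (S = 135.4): V_dd = 1/1.08·[0.3714·0.0000 + 0.6286·6.3938] = 3.7212
Node u (S = 195): V_u = 1/1.08·[0.3714·0.0000 + 0.6286·0.0000] = 0.0000
Node d (S = 142.5): V_d = 1/1.08·[0.3714·0.0000 + 0.6286·3.7212] = 2.1658
Node 0 (S = 150): V_0 = 1/1.08·[0.3714·0.0000 + 0.6286·2.1658] = 1.2605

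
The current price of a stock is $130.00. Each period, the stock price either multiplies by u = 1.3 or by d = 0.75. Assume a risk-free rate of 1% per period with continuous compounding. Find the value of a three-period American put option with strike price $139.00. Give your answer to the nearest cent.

Risk-neutral probability p = (e^0.01 − 0.75)/(1.3 − 0.75) = 0.2601/0.5500 = 0.4728
Terminal stock prices: S_uuu = 285.6, S_uud = 164.8, S_udd = 95.06, S_ddd = 54.84
Terminal payoffs (K − S): max(-146.6, 0) = 0, max(-25.78, 0) = 0, max(43.94, 0) = 43.94, max(84.16, 0) = 84.16
Node uu (S = 219.7): continuation = e^(−0.01)·[0.4728·0.0000 + 0.5272·0.0000] = 0.0000; exercise value = 0.0000 ≤ continuation, so V_uu = 0.0000
Node ud (S = 126.8): continuation = e^(−0.01)·[0.4728·0.0000 + 0.5272·43.9375] = 22.9326; exercise value = 12.2500 ≤ continuation, so V_ud = 22.9326
Node dd (S = 73.12): continuation = e^(−0.01)·[0.4728·43.9375 + 0.5272·84.1562] = 64.4919; exercise value = 65.8750 > continuation, so V_dd = 65.8750 (exercise)
Node u (S = 169): continuation = e^(−0.01)·[0.4728·0.0000 + 0.5272·22.9326] = 11.9693; exercise value = 0.0000 ≤ continuation, so V_u = 11.9693
Node d (S = 97.5): continuation = e^(−0.01)·[0.4728·22.9326 + 0.5272·65.8750] = 45.1176; exercise value = 41.5000 ≤ continuation, so V_d = 45.1176
Node 0 (S = 130): continuation = e^(−0.01)·[0.4728·11.9693 + 0.5272·45.1176] = 29.1515; exercise value = 9.0000 ≤ continuation, so V_0 = 29.1515

$29.15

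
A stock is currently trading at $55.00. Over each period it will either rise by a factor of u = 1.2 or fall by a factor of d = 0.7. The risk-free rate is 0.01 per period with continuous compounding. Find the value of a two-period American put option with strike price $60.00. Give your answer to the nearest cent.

$11.27

Risk-neutral probability p = (e^0.01 − 0.7)/(1.2 − 0.7) = 0.3101/0.5000 = 0.6201
Terminal stock prices: S_uu = 79.2, S_ud = 46.2, S_dd = 26.95
Terminal payoffs (K − S): max(-19.2, 0) = 0, max(13.8, 0) = 13.8, max(33.05, 0) = 33.05
Node u (S = 66): continuation = e^(−0.01)·[0.6201·0.0000 + 0.3799·13.8000] = 5.1905; exercise value = 0.0000 ≤ continuation, so V_u = 5.1905
Node d (S = 38.5): continuation = e^(−0.01)·[0.6201·13.8000 + 0.3799·33.0500] = 20.9030; exercise value = 21.5000 > continuation, so V_d = 21.5000 (exercise)
Node 0 (S = 55): continuation = e^(−0.01)·[0.6201·5.1905 + 0.3799·21.5000] = 11.2731; exercise value = 5.0000 ≤ continuation, so V_0 = 11.2731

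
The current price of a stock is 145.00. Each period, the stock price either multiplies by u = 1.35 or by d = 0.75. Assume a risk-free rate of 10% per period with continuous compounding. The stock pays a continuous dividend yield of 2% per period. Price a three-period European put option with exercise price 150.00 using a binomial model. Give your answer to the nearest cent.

15.51

Per-period risk-free factor R = e^0.1 = 1.1052; dividend-adjusted growth = e^(0.1−0.02) = 1.0833.
Risk-neutral probability p = (1.0833 − 0.75)/(1.35 − 0.75) = 0.3333/0.6000 = 0.5555
Terminal stock prices: S_uuu = 356.8, S_uud = 198.2, S_udd = 110.1, S_ddd = 61.17
Terminal payoffs (K − S): max(-206.8, 0) = 0, max(-48.2, 0) = 0, max(39.89, 0) = 39.89, max(88.83, 0) = 88.83
Node uu (S = 264.3): V_uu = e^(−0.1)·[0.5555·0.0000 + 0.4445·0.0000] = 0.0000
Node ud (S = 146.8): V_ud = e^(−0.1)·[0.5555·0.0000 + 0.4445·39.8906] = 16.0448
Node dd (S = 81.56): V_dd = e^(−0.1)·[0.5555·39.8906 + 0.4445·88.8281] = 55.7782
Node u (S = 195.8): V_u = e^(−0.1)·[0.5555·0.0000 + 0.4445·16.0448] = 6.4535
Node d (S = 108.8): V_d = e^(−0.1)·[0.5555·16.0448 + 0.4445·55.7782] = 30.4995
Node 0 (S = 145): V_0 = e^(−0.1)·[0.5555·6.4535 + 0.4445·30.4995] = 15.5112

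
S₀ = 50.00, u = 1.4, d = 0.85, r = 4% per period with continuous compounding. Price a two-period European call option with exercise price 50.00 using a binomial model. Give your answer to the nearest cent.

9.31

Risk-neutral probability p = (e^0.04 − 0.85)/(1.4 − 0.85) = 0.1908/0.5500 = 0.3469
Terminal stock prices: S_uu = 98, S_ud = 59.5, S_dd = 36.12
Terminal payoffs (S − K): max(48, 0) = 48, max(9.5, 0) = 9.5, max(-13.88, 0) = 0
Node u (S = 70): V_u = e^(−0.04)·[0.3469·48.0000 + 0.6531·9.5000] = 21.9605
Node d (S = 42.5): V_d = e^(−0.04)·[0.3469·9.5000 + 0.6531·0.0000] = 3.1666
Node 0 (S = 50): V_0 = e^(−0.04)·[0.3469·21.9605 + 0.6531·3.1666] = 9.3069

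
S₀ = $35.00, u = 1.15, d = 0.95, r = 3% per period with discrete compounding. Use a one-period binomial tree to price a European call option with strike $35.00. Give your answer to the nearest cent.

$2.04

Risk-neutral probability p = (1 + 0.03 − 0.95)/(1.15 − 0.95) = 0.0800/0.2000 = 0.4000
Terminal stock prices: S_u = 40.25, S_d = 33.25
Terminal payoffs (S − K): max(5.25, 0) = 5.25, max(-1.75, 0) = 0
Node 0 (S = 35): V_0 = 1/1.03·[0.4000·5.2500 + 0.6000·0.0000] = 2.0388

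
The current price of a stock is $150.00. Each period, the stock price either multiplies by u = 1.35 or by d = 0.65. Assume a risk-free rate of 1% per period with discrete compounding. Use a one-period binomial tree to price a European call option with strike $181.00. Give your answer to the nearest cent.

Risk-neutral probability p = (1 + 0.01 − 0.65)/(1.35 − 0.65) = 0.3600/0.7000 = 0.5143
Terminal stock prices: S_u = 202.5, S_d = 97.5
Terminal payoffs (S − K): max(21.5, 0) = 21.5, max(-83.5, 0) = 0
Node 0 (S = 150): V_0 = 1/1.01·[0.5143·21.5000 + 0.4857·0.0000] = 10.9477

$10.95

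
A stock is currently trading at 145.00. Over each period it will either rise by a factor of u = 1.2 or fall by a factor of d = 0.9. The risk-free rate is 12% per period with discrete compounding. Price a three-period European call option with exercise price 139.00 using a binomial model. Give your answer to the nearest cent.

46.51

Risk-neutral probability p = (1 + 0.12 − 0.9)/(1.2 − 0.9) = 0.2200/0.3000 = 0.7333
Terminal stock prices: S_uuu = 250.6, S_uud = 187.9, S_udd = 140.9, S_ddd = 105.7
Terminal payoffs (S − K): max(111.6, 0) = 111.6, max(48.92, 0) = 48.92, max(1.94, 0) = 1.94, max(-33.29, 0) = 0
Node uu (S = 208.8): V_uu = 1/1.12·[0.7333·111.5600 + 0.2667·48.9200] = 84.6929
Node ud (S = 156.6): V_ud = 1/1.12·[0.7333·48.9200 + 0.2667·1.9400] = 32.4929
Node dd (S = 117.5): V_dd = 1/1.12·[0.7333·1.9400 + 0.2667·0.0000] = 1.2702
Node u (S = 174): V_u = 1/1.12·[0.7333·84.6929 + 0.2667·32.4929] = 63.1901
Node d (S = 130.5): V_d = 1/1.12·[0.7333·32.4929 + 0.2667·1.2702] = 21.5775
Node 0 (S = 145): V_0 = 1/1.12·[0.7333·63.1901 + 0.2667·21.5775] = 46.5119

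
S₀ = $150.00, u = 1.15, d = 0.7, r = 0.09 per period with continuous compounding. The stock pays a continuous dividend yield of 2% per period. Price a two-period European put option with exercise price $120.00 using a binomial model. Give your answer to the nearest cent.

$1.15

Per-period risk-free factor R = e^0.09 = 1.0942; dividend-adjusted growth = e^(0.09−0.02) = 1.0725.
Risk-neutral probability p = (1.0725 − 0.7)/(1.15 − 0.7) = 0.3725/0.4500 = 0.8278
Terminal stock prices: S_uu = 198.4, S_ud = 120.7, S_dd = 73.5
Terminal payoffs (K − S): max(-78.37, 0) = 0, max(-0.75, 0) = 0, max(46.5, 0) = 46.5
Node u (S = 172.5): V_u = e^(−0.09)·[0.8278·0.0000 + 0.1722·0.0000] = 0.0000
Node d (S = 105): V_d = e^(−0.09)·[0.8278·0.0000 + 0.1722·46.5000] = 7.3183
Node 0 (S = 150): V_0 = e^(−0.09)·[0.8278·0.0000 + 0.1722·7.3183] = 1.1518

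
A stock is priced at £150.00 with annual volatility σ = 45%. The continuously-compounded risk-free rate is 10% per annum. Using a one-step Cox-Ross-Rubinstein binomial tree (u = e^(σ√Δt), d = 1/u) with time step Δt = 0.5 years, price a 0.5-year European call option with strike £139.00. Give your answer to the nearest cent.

CRR parameters: u = e^(σ√Δt) = e^(0.45·√0.5) = 1.3746, d = 1/u = 0.7275
Per-period rate: rΔt = 0.1·0.5 = 0.05, so R = e^0.05 = 1.0513
Risk-neutral probability p = (e^0.05 − 0.7275)/(1.3746 − 0.7275) = 0.3238/0.6472 = 0.5003
Terminal stock prices: S_u = 206.2, S_d = 109.1
Terminal payoffs (S − K): max(67.2, 0) = 67.2, max(-29.88, 0) = 0
Node 0 (S = 150): V_0 = e^(−0.05)·[0.5003·67.1973 + 0.4997·0.0000] = 31.9815

£31.98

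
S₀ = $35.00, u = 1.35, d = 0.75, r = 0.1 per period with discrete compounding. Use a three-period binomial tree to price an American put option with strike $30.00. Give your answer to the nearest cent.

Risk-neutral probability p = (1 + 0.1 − 0.75)/(1.35 − 0.75) = 0.3500/0.6000 = 0.5833
Terminal stock prices: S_uuu = 86.11, S_uud = 47.84, S_udd = 26.58, S_ddd = 14.77
Terminal payoffs (K − S): max(-56.11, 0) = 0, max(-17.84, 0) = 0, max(3.422, 0) = 3.422, max(15.23, 0) = 15.23
Node uu (S = 63.79): continuation = 1/1.1·[0.5833·0.0000 + 0.4167·0.0000] = 0.0000; exercise value = 0.0000 ≤ continuation, so V_uu = 0.0000
Node ud (S = 35.44): continuation = 1/1.1·[0.5833·0.0000 + 0.4167·3.4219] = 1.2962; exercise value = 0.0000 ≤ continuation, so V_ud = 1.2962
Node dd (S = 19.69): continuation = 1/1.1·[0.5833·3.4219 + 0.4167·15.2344] = 7.5852; exercise value = 10.3125 > continuation, so V_dd = 10.3125 (exercise)
Node u (S = 47.25): continuation = 1/1.1·[0.5833·0.0000 + 0.4167·1.2962] = 0.4910; exercise value = 0.0000 ≤ continuation, so V_u = 0.4910
Node d (S = 26.25): continuation = 1/1.1·[0.5833·1.2962 + 0.4167·10.3125] = 4.5936; exercise value = 3.7500 ≤ continuation, so V_d = 4.5936
Node 0 (S = 35): continuation = 1/1.1·[0.5833·0.4910 + 0.4167·4.5936] = 2.0004; exercise value = 0.0000 ≤ continuation, so V_0 = 2.0004

$2.00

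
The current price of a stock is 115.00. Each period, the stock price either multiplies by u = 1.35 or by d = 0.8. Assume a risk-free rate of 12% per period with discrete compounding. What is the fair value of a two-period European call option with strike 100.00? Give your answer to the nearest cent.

Risk-neutral probability p = (1 + 0.12 − 0.8)/(1.35 − 0.8) = 0.3200/0.5500 = 0.5818
Terminal stock prices: S_uu = 209.6, S_ud = 124.2, S_dd = 73.6
Terminal payoffs (S − K): max(109.6, 0) = 109.6, max(24.2, 0) = 24.2, max(-26.4, 0) = 0
Node u (S = 155.2): V_u = 1/1.12·[0.5818·109.5875 + 0.4182·24.2000] = 65.9643
Node d (S = 92): V_d = 1/1.12·[0.5818·24.2000 + 0.4182·0.0000] = 12.5714
Node 0 (S = 115): V_0 = 1/1.12·[0.5818·65.9643 + 0.4182·12.5714] = 38.9610

38.96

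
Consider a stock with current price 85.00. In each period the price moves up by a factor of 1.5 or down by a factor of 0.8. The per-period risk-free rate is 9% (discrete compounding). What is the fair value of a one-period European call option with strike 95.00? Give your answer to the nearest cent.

Risk-neutral probability p = (1 + 0.09 − 0.8)/(1.5 − 0.8) = 0.2900/0.7000 = 0.4143
Terminal stock prices: S_u = 127.5, S_d = 68
Terminal payoffs (S − K): max(32.5, 0) = 32.5, max(-27, 0) = 0
Node 0 (S = 85): V_0 = 1/1.09·[0.4143·32.5000 + 0.5857·0.0000] = 12.3526

12.35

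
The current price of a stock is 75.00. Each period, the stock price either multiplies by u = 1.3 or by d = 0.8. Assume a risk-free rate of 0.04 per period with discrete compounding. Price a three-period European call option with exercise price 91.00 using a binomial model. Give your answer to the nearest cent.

Risk-neutral probability p = (1 + 0.04 − 0.8)/(1.3 − 0.8) = 0.2400/0.5000 = 0.4800
Terminal stock prices: S_uuu = 164.8, S_uud = 101.4, S_udd = 62.4, S_ddd = 38.4
Terminal payoffs (S − K): max(73.78, 0) = 73.78, max(10.4, 0) = 10.4, max(-28.6, 0) = 0, max(-52.6, 0) = 0
Node uu (S = 126.8): V_uu = 1/1.04·[0.4800·73.7750 + 0.5200·10.4000] = 39.2500
Node ud (S = 78): V_ud = 1/1.04·[0.4800·10.4000 + 0.5200·0.0000] = 4.8000
Node dd (S = 48): V_dd = 1/1.04·[0.4800·0.0000 + 0.5200·0.0000] = 0.0000
Node u (S = 97.5): V_u = 1/1.04·[0.4800·39.2500 + 0.5200·4.8000] = 20.5154
Node d (S = 60): V_d = 1/1.04·[0.4800·4.8000 + 0.5200·0.0000] = 2.2154
Node 0 (S = 75): V_0 = 1/1.04·[0.4800·20.5154 + 0.5200·2.2154] = 10.5763

10.58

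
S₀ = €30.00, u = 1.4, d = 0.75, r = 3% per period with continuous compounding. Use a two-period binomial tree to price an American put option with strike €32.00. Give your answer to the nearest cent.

Risk-neutral probability p = (e^0.03 − 0.75)/(1.4 − 0.75) = 0.2805/0.6500 = 0.4315
Terminal stock prices: S_uu = 58.8, S_ud = 31.5, S_dd = 16.88
Terminal payoffs (K − S): max(-26.8, 0) = 0, max(0.5, 0) = 0.5, max(15.12, 0) = 15.12
Node u (S = 42): continuation = e^(−0.03)·[0.4315·0.0000 + 0.5685·0.5000] = 0.2759; exercise value = 0.0000 ≤ continuation, so V_u = 0.2759
Node d (S = 22.5): continuation = e^(−0.03)·[0.4315·0.5000 + 0.5685·15.1250] = 8.5543; exercise value = 9.5000 > continuation, so V_d = 9.5000 (exercise)
Node 0 (S = 30): continuation = e^(−0.03)·[0.4315·0.2759 + 0.5685·9.5000] = 5.3569; exercise value = 2.0000 ≤ continuation, so V_0 = 5.3569

€5.36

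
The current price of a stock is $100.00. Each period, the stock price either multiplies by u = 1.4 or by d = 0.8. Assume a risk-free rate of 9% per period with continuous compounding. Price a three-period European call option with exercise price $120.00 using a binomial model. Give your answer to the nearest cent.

$24.22

Risk-neutral probability p = (e^0.09 − 0.8)/(1.4 − 0.8) = 0.2942/0.6000 = 0.4903
Terminal stock prices: S_uuu = 274.4, S_uud = 156.8, S_udd = 89.6, S_ddd = 51.2
Terminal payoffs (S − K): max(154.4, 0) = 154.4, max(36.8, 0) = 36.8, max(-30.4, 0) = 0, max(-68.8, 0) = 0
Node uu (S = 196): V_uu = e^(−0.09)·[0.4903·154.4000 + 0.5097·36.8000] = 86.3283
Node ud (S = 112): V_ud = e^(−0.09)·[0.4903·36.8000 + 0.5097·0.0000] = 16.4898
Node dd (S = 64): V_dd = e^(−0.09)·[0.4903·0.0000 + 0.5097·0.0000] = 0.0000
Node u (S = 140): V_u = e^(−0.09)·[0.4903·86.3283 + 0.5097·16.4898] = 46.3646
Node d (S = 80): V_d = e^(−0.09)·[0.4903·16.4898 + 0.5097·0.0000] = 7.3889
Node 0 (S = 100): V_0 = e^(−0.09)·[0.4903·46.3646 + 0.5097·7.3889] = 24.2176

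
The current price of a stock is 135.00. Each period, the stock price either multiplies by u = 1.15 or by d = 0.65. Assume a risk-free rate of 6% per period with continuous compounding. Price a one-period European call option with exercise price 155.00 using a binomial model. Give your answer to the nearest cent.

0.19

Risk-neutral probability p = (e^0.06 − 0.65)/(1.15 − 0.65) = 0.4118/0.5000 = 0.8237
Terminal stock prices: S_u = 155.2, S_d = 87.75
Terminal payoffs (S − K): max(0.25, 0) = 0.25, max(-67.25, 0) = 0
Node 0 (S = 135): V_0 = e^(−0.06)·[0.8237·0.2500 + 0.1763·0.0000] = 0.1939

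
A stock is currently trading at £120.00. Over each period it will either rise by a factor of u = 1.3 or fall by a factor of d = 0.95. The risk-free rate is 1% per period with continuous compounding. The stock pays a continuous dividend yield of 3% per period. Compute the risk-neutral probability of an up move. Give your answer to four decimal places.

p = 0.0863

Per-period risk-free factor R = e^0.01 = 1.0101; dividend-adjusted growth = e^(0.01−0.03) = 0.9802.
Risk-neutral probability p = (0.9802 − 0.95)/(1.3 − 0.95) = 0.0302/0.3500 = 0.0863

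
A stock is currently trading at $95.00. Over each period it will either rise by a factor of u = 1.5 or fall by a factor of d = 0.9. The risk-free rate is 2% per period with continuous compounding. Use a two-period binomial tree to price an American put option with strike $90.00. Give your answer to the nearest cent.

$8.02

Risk-neutral probability p = (e^0.02 − 0.9)/(1.5 − 0.9) = 0.1202/0.6000 = 0.2003
Terminal stock prices: S_uu = 213.8, S_ud = 128.2, S_dd = 76.95
Terminal payoffs (K − S): max(-123.8, 0) = 0, max(-38.25, 0) = 0, max(13.05, 0) = 13.05
Node u (S = 142.5): continuation = e^(−0.02)·[0.2003·0.0000 + 0.7997·0.0000] = 0.0000; exercise value = 0.0000 ≤ continuation, so V_u = 0.0000
Node d (S = 85.5): continuation = e^(−0.02)·[0.2003·0.0000 + 0.7997·13.0500] = 10.2290; exercise value = 4.5000 ≤ continuation, so V_d = 10.2290
Node 0 (S = 95): continuation = e^(−0.02)·[0.2003·0.0000 + 0.7997·10.2290] = 8.0178; exercise value = 0.0000 ≤ continuation, so V_0 = 8.0178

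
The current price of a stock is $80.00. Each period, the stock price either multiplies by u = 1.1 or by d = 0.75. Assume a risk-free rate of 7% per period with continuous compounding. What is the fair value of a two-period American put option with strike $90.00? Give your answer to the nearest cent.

Risk-neutral probability p = (e^0.07 − 0.75)/(1.1 − 0.75) = 0.3225/0.3500 = 0.9215
Terminal stock prices: S_uu = 96.8, S_ud = 66, S_dd = 45
Terminal payoffs (K − S): max(-6.8, 0) = 0, max(24, 0) = 24, max(45, 0) = 45
Node u (S = 88): continuation = e^(−0.07)·[0.9215·0.0000 + 0.0785·24.0000] = 1.7577; exercise value = 2.0000 > continuation, so V_u = 2.0000 (exercise)
Node d (S = 60): continuation = e^(−0.07)·[0.9215·24.0000 + 0.0785·45.0000] = 23.9154; exercise value = 30.0000 > continuation, so V_d = 30.0000 (exercise)
Node 0 (S = 80): continuation = e^(−0.07)·[0.9215·2.0000 + 0.0785·30.0000] = 3.9154; exercise value = 10.0000 > continuation, so V_0 = 10.0000 (exercise)

$10.00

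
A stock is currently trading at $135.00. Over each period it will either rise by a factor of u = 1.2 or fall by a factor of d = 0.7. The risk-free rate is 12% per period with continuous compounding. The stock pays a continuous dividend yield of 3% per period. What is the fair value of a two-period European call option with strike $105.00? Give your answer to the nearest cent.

Per-period risk-free factor R = e^0.12 = 1.1275; dividend-adjusted growth = e^(0.12−0.03) = 1.0942.
Risk-neutral probability p = (1.0942 − 0.7)/(1.2 − 0.7) = 0.3942/0.5000 = 0.7883
Terminal stock prices: S_uu = 194.4, S_ud = 113.4, S_dd = 66.15
Terminal payoffs (S − K): max(89.4, 0) = 89.4, max(8.4, 0) = 8.4, max(-38.85, 0) = 0
Node u (S = 162): V_u = e^(−0.12)·[0.7883·89.4000 + 0.2117·8.4000] = 64.0855
Node d (S = 94.5): V_d = e^(−0.12)·[0.7883·8.4000 + 0.2117·0.0000] = 5.8733
Node 0 (S = 135): V_0 = e^(−0.12)·[0.7883·64.0855 + 0.2117·5.8733] = 45.9113

$45.91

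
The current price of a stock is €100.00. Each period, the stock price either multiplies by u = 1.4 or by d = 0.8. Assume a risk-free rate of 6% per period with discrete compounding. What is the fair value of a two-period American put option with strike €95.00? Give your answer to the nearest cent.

Risk-neutral probability p = (1 + 0.06 − 0.8)/(1.4 − 0.8) = 0.2600/0.6000 = 0.4333
Terminal stock prices: S_uu = 196, S_ud = 112, S_dd = 64
Terminal payoffs (K − S): max(-101, 0) = 0, max(-17, 0) = 0, max(31, 0) = 31
Node u (S = 140): continuation = 1/1.06·[0.4333·0.0000 + 0.5667·0.0000] = 0.0000; exercise value = 0.0000 ≤ continuation, so V_u = 0.0000
Node d (S = 80): continuation = 1/1.06·[0.4333·0.0000 + 0.5667·31.0000] = 16.5723; exercise value = 15.0000 ≤ continuation, so V_d = 16.5723
Node 0 (S = 100): continuation = 1/1.06·[0.4333·0.0000 + 0.5667·16.5723] = 8.8594; exercise value = 0.0000 ≤ continuation, so V_0 = 8.8594

€8.86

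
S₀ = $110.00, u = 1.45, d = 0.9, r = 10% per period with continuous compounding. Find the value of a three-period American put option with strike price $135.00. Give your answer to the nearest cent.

Risk-neutral probability p = (e^0.1 − 0.9)/(1.45 − 0.9) = 0.2052/0.5500 = 0.3730
Terminal stock prices: S_uuu = 335.3, S_uud = 208.1, S_udd = 129.2, S_ddd = 80.19
Terminal payoffs (K − S): max(-200.3, 0) = 0, max(-73.15, 0) = 0, max(5.805, 0) = 5.805, max(54.81, 0) = 54.81
Node uu (S = 231.3): continuation = e^(−0.1)·[0.3730·0.0000 + 0.6270·0.0000] = 0.0000; exercise value = 0.0000 ≤ continuation, so V_uu = 0.0000
Node ud (S = 143.6): continuation = e^(−0.1)·[0.3730·0.0000 + 0.6270·5.8050] = 3.2932; exercise value = 0.0000 ≤ continuation, so V_ud = 3.2932
Node dd (S = 89.1): continuation = e^(−0.1)·[0.3730·5.8050 + 0.6270·54.8100] = 33.0531; exercise value = 45.9000 > continuation, so V_dd = 45.9000 (exercise)
Node u (S = 159.5): continuation = e^(−0.1)·[0.3730·0.0000 + 0.6270·3.2932] = 1.8682; exercise value = 0.0000 ≤ continuation, so V_u = 1.8682
Node d (S = 99): continuation = e^(−0.1)·[0.3730·3.2932 + 0.6270·45.9000] = 27.1506; exercise value = 36.0000 > continuation, so V_d = 36.0000 (exercise)
Node 0 (S = 110): continuation = e^(−0.1)·[0.3730·1.8682 + 0.6270·36.0000] = 21.0533; exercise value = 25.0000 > continuation, so V_0 = 25.0000 (exercise)

$25.00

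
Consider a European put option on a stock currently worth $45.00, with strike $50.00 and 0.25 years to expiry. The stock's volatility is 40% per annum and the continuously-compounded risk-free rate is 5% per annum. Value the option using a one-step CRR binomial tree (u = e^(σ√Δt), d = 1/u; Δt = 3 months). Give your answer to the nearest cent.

CRR parameters: u = e^(σ√Δt) = e^(0.4·√0.25) = 1.2214, d = 1/u = 0.8187
Per-period rate: rΔt = 0.05·0.25 = 0.0125, so R = e^0.0125 = 1.0126
Risk-neutral probability p = (e^0.0125 − 0.8187)/(1.2214 − 0.8187) = 0.1938/0.4027 = 0.4814
Terminal stock prices: S_u = 54.96, S_d = 36.84
Terminal payoffs (K − S): max(-4.963, 0) = 0, max(13.16, 0) = 13.16
Node 0 (S = 45): V_0 = e^(−0.0125)·[0.4814·0.0000 + 0.5186·13.1571] = 6.7385

$6.74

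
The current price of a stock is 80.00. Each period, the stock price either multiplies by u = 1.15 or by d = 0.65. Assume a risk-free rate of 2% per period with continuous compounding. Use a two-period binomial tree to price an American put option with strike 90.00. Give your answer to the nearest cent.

15.25

Risk-neutral probability p = (e^0.02 − 0.65)/(1.15 − 0.65) = 0.3702/0.5000 = 0.7404
Terminal stock prices: S_uu = 105.8, S_ud = 59.8, S_dd = 33.8
Terminal payoffs (K − S): max(-15.8, 0) = 0, max(30.2, 0) = 30.2, max(56.2, 0) = 56.2
Node u (S = 92): continuation = e^(−0.02)·[0.7404·0.0000 + 0.2596·30.2000] = 7.6846; exercise value = 0.0000 ≤ continuation, so V_u = 7.6846
Node d (S = 52): continuation = e^(−0.02)·[0.7404·30.2000 + 0.2596·56.2000] = 36.2179; exercise value = 38.0000 > continuation, so V_d = 38.0000 (exercise)
Node 0 (S = 80): continuation = e^(−0.02)·[0.7404·7.6846 + 0.2596·38.0000] = 15.2464; exercise value = 10.0000 ≤ continuation, so V_0 = 15.2464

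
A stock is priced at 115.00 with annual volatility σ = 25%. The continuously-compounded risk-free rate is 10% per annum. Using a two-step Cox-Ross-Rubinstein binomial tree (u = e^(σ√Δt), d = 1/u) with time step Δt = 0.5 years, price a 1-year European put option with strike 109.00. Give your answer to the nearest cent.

4.09

CRR parameters: u = e^(σ√Δt) = e^(0.25·√0.5) = 1.1934, d = 1/u = 0.8380
Per-period rate: rΔt = 0.1·0.5 = 0.05, so R = e^0.05 = 1.0513
Risk-neutral probability p = (e^0.05 − 0.8380)/(1.1934 − 0.8380) = 0.2133/0.3554 = 0.6002
Terminal stock prices: S_uu = 163.8, S_ud = 115, S_dd = 80.75
Terminal payoffs (K − S): max(-54.77, 0) = 0, max(-6, 0) = 0, max(28.25, 0) = 28.25
Node u (S = 137.2): V_u = e^(−0.05)·[0.6002·0.0000 + 0.3998·0.0000] = 0.0000
Node d (S = 96.37): V_d = e^(−0.05)·[0.6002·0.0000 + 0.3998·28.2483] = 10.7433
Node 0 (S = 115): V_0 = e^(−0.05)·[0.6002·0.0000 + 0.3998·10.7433] = 4.0858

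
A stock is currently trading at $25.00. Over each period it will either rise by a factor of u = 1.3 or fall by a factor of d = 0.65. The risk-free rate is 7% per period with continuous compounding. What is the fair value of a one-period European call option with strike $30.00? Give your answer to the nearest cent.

$1.52

Risk-neutral probability p = (e^0.07 − 0.65)/(1.3 − 0.65) = 0.4225/0.6500 = 0.6500
Terminal stock prices: S_u = 32.5, S_d = 16.25
Terminal payoffs (S − K): max(2.5, 0) = 2.5, max(-13.75, 0) = 0
Node 0 (S = 25): V_0 = e^(−0.07)·[0.6500·2.5000 + 0.3500·0.0000] = 1.5152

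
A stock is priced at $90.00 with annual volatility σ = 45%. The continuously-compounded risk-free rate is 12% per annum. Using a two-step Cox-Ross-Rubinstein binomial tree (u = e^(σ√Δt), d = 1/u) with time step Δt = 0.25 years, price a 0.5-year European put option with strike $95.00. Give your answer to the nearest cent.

CRR parameters: u = e^(σ√Δt) = e^(0.45·√0.25) = 1.2523, d = 1/u = 0.7985
Per-period rate: rΔt = 0.12·0.25 = 0.03, so R = e^0.03 = 1.0305
Risk-neutral probability p = (e^0.03 − 0.7985)/(1.2523 − 0.7985) = 0.2319/0.4538 = 0.5111
Terminal stock prices: S_uu = 141.1, S_ud = 90, S_dd = 57.39
Terminal payoffs (K − S): max(-46.15, 0) = 0, max(5, 0) = 5, max(37.61, 0) = 37.61
Node u (S = 112.7): V_u = e^(−0.03)·[0.5111·0.0000 + 0.4889·5.0000] = 2.3723
Node d (S = 71.87): V_d = e^(−0.03)·[0.5111·5.0000 + 0.4889·37.6135] = 20.3259
Node 0 (S = 90): V_0 = e^(−0.03)·[0.5111·2.3723 + 0.4889·20.3259] = 10.8203

$10.82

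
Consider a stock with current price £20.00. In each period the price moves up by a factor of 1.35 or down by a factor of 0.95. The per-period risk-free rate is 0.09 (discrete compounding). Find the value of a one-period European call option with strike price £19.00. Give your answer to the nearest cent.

£2.57

Risk-neutral probability p = (1 + 0.09 − 0.95)/(1.35 − 0.95) = 0.1400/0.4000 = 0.3500
Terminal stock prices: S_u = 27, S_d = 19
Terminal payoffs (S − K): max(8, 0) = 8, max(0, 0) = 0
Node 0 (S = 20): V_0 = 1/1.09·[0.3500·8.0000 + 0.6500·0.0000] = 2.5688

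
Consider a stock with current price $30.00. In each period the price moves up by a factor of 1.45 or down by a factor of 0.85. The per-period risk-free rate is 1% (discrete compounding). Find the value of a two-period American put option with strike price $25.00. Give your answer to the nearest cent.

$1.75

Risk-neutral probability p = (1 + 0.01 − 0.85)/(1.45 − 0.85) = 0.1600/0.6000 = 0.2667
Terminal stock prices: S_uu = 63.08, S_ud = 36.98, S_dd = 21.67
Terminal payoffs (K − S): max(-38.08, 0) = 0, max(-11.98, 0) = 0, max(3.325, 0) = 3.325
Node u (S = 43.5): continuation = 1/1.01·[0.2667·0.0000 + 0.7333·0.0000] = 0.0000; exercise value = 0.0000 ≤ continuation, so V_u = 0.0000
Node d (S = 25.5): continuation = 1/1.01·[0.2667·0.0000 + 0.7333·3.3250] = 2.4142; exercise value = 0.0000 ≤ continuation, so V_d = 2.4142
Node 0 (S = 30): continuation = 1/1.01·[0.2667·0.0000 + 0.7333·2.4142] = 1.7529; exercise value = 0.0000 ≤ continuation, so V_0 = 1.7529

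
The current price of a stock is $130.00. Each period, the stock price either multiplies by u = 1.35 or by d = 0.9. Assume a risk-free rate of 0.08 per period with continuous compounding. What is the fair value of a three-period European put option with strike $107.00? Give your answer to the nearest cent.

$2.00

Risk-neutral probability p = (e^0.08 − 0.9)/(1.35 − 0.9) = 0.1833/0.4500 = 0.4073
Terminal stock prices: S_uuu = 319.8, S_uud = 213.2, S_udd = 142.2, S_ddd = 94.77
Terminal payoffs (K − S): max(-212.8, 0) = 0, max(-106.2, 0) = 0, max(-35.16, 0) = 0, max(12.23, 0) = 12.23
Node uu (S = 236.9): V_uu = e^(−0.08)·[0.4073·0.0000 + 0.5927·0.0000] = 0.0000
Node ud (S = 158): V_ud = e^(−0.08)·[0.4073·0.0000 + 0.5927·0.0000] = 0.0000
Node dd (S = 105.3): V_dd = e^(−0.08)·[0.4073·0.0000 + 0.5927·12.2300] = 6.6914
Node u (S = 175.5): V_u = e^(−0.08)·[0.4073·0.0000 + 0.5927·0.0000] = 0.0000
Node d (S = 117): V_d = e^(−0.08)·[0.4073·0.0000 + 0.5927·6.6914] = 3.6610
Node 0 (S = 130): V_0 = e^(−0.08)·[0.4073·0.0000 + 0.5927·3.6610] = 2.0030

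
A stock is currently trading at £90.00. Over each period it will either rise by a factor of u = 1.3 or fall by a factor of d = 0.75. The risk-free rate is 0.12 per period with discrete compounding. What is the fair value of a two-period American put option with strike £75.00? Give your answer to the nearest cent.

£2.19

Risk-neutral probability p = (1 + 0.12 − 0.75)/(1.3 − 0.75) = 0.3700/0.5500 = 0.6727
Terminal stock prices: S_uu = 152.1, S_ud = 87.75, S_dd = 50.62
Terminal payoffs (K − S): max(-77.1, 0) = 0, max(-12.75, 0) = 0, max(24.38, 0) = 24.38
Node u (S = 117): continuation = 1/1.12·[0.6727·0.0000 + 0.3273·0.0000] = 0.0000; exercise value = 0.0000 ≤ continuation, so V_u = 0.0000
Node d (S = 67.5): continuation = 1/1.12·[0.6727·0.0000 + 0.3273·24.3750] = 7.1226; exercise value = 7.5000 > continuation, so V_d = 7.5000 (exercise)
Node 0 (S = 90): continuation = 1/1.12·[0.6727·0.0000 + 0.3273·7.5000] = 2.1916; exercise value = 0.0000 ≤ continuation, so V_0 = 2.1916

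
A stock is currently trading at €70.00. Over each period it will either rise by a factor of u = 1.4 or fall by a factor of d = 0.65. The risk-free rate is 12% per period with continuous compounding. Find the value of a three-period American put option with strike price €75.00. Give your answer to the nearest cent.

Risk-neutral probability p = (e^0.12 − 0.65)/(1.4 − 0.65) = 0.4775/0.7500 = 0.6367
Terminal stock prices: S_uuu = 192.1, S_uud = 89.18, S_udd = 41.41, S_ddd = 19.22
Terminal payoffs (K − S): max(-117.1, 0) = 0, max(-14.18, 0) = 0, max(33.59, 0) = 33.59, max(55.78, 0) = 55.78
Node uu (S = 137.2): continuation = e^(−0.12)·[0.6367·0.0000 + 0.3633·0.0000] = 0.0000; exercise value = 0.0000 ≤ continuation, so V_uu = 0.0000
Node ud (S = 63.7): continuation = e^(−0.12)·[0.6367·0.0000 + 0.3633·33.5950] = 10.8260; exercise value = 11.3000 > continuation, so V_ud = 11.3000 (exercise)
Node dd (S = 29.58): continuation = e^(−0.12)·[0.6367·33.5950 + 0.3633·55.7763] = 36.9440; exercise value = 45.4250 > continuation, so V_dd = 45.4250 (exercise)
Node u (S = 98): continuation = e^(−0.12)·[0.6367·0.0000 + 0.3633·11.3000] = 3.6414; exercise value = 0.0000 ≤ continuation, so V_u = 3.6414
Node d (S = 45.5): continuation = e^(−0.12)·[0.6367·11.3000 + 0.3633·45.4250] = 21.0190; exercise value = 29.5000 > continuation, so V_d = 29.5000 (exercise)
Node 0 (S = 70): continuation = e^(−0.12)·[0.6367·3.6414 + 0.3633·29.5000] = 11.5626; exercise value = 5.0000 ≤ continuation, so V_0 = 11.5626

€11.56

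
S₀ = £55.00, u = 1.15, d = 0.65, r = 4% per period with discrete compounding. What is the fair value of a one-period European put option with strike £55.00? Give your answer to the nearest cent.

Risk-neutral probability p = (1 + 0.04 − 0.65)/(1.15 − 0.65) = 0.3900/0.5000 = 0.7800
Terminal stock prices: S_u = 63.25, S_d = 35.75
Terminal payoffs (K − S): max(-8.25, 0) = 0, max(19.25, 0) = 19.25
Node 0 (S = 55): V_0 = 1/1.04·[0.7800·0.0000 + 0.2200·19.2500] = 4.0721

£4.07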